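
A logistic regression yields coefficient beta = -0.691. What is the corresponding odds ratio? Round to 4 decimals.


The odds ratio is computed as:
OR = e^(-0.691) = 0.5011.

0.5011


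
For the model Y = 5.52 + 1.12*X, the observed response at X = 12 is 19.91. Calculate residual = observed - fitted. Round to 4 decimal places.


Predicted = 5.52 + 1.12 * 12 = 18.9600.
Residual = 19.91 - 18.9600 = 0.9500.

0.9500


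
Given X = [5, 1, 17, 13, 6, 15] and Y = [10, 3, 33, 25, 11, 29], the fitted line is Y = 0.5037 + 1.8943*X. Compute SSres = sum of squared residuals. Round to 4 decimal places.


Predicted values from Y = 0.5037 + 1.8943*X.
Residuals: [0.0248, 0.6020, 0.2932, -0.1296, -0.8695, 0.0818].
SSres = 1.2285.

1.2285


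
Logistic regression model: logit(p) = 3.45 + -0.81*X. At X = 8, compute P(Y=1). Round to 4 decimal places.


Compute z = 3.45 + (-0.81)(8) = -3.0300.
exp(-z) = 20.6972.
P = 1/(1 + 20.6972) = 0.0461.

0.0461


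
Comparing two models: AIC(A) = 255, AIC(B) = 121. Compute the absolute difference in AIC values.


Absolute difference = |255 - 121| = 134.
The model with lower AIC (B) is preferred.

134


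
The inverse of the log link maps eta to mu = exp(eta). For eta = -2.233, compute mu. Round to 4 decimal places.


The inverse log link gives:
mu = exp(-2.233) = 0.1072.

0.1072


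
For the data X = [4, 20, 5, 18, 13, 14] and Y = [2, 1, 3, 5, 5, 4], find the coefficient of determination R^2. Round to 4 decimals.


After computing the OLS fit (b0=2.9172, b1=0.0337):
SSres = 13.0859, SStot = 13.3333.
R^2 = 1 - 13.0859/13.3333 = 0.0186.

0.0186


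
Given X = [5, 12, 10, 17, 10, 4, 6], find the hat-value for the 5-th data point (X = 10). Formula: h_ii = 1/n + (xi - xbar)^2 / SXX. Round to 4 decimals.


Mean of X: xbar = 9.1429.
SXX = 124.8571.
For X = 10: h = 1/7 + (10 - 9.1429)^2/124.8571 = 0.1487.

0.1487


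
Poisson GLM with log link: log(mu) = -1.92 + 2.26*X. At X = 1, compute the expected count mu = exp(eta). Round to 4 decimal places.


Linear predictor: eta = -1.92 + (2.26)(1) = 0.3400.
Expected count: mu = exp(0.3400) = 1.4049.

1.4049


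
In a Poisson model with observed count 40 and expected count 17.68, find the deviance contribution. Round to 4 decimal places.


Compute y*ln(y/mu) = 40*ln(40/17.68) = 40*0.816445 = 32.657800.
y - mu = 22.32.
D = 2*(32.657800 - (22.32)) = 20.675600, which rounds to 20.6756.

20.6756


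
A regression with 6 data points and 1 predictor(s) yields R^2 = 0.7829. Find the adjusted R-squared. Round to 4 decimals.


Using the formula:
(1 - 0.7829) = 0.2171.
Multiply by 5/4: 0.2171 * 5 = 1.0855, then 1.0855 / 4 = 0.2714.
Adj R^2 = 1 - 0.2714 = 0.7286.

0.7286


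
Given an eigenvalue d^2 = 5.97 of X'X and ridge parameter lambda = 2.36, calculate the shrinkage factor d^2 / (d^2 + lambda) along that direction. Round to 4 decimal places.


Denominator = d^2 + lambda = 5.97 + 2.36 = 8.3300.
Shrinkage = 5.97 / 8.3300 = 0.7167.

0.7167


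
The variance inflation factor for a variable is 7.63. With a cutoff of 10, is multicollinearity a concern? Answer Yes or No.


Compare VIF = 7.63 to the threshold of 10.
7.63 < 10, so the answer is No.

No


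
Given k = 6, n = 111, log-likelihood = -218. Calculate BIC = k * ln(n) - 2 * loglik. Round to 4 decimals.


Compute k*ln(n) = 6*ln(111) = 6*4.709530 = 28.257180.
Then -2*loglik = 436.
BIC = 28.257180 + 436 = 464.257180, which rounds to 464.2572.

464.2572


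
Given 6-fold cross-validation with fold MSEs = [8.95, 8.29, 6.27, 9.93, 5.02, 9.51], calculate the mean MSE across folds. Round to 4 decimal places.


Add all fold MSEs: 47.9700.
Divide by k = 6: 47.9700/6 = 7.9950.

7.9950


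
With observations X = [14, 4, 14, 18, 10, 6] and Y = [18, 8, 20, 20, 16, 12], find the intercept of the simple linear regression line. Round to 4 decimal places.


The slope is b1 = 0.8592.
Sample means are xbar = 11.0000 and ybar = 15.6667.
Intercept: b0 = 15.6667 - (0.8592)(11.0000) = 6.2160.

6.2160


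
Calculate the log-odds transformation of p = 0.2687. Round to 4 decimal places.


1 - p = 0.7313.
p/(1-p) = 0.3674.
logit = ln(0.3674) = -1.0012.

-1.0012


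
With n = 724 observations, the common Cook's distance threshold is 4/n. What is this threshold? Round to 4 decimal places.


Cook's distance cutoff = 4/n = 4/724.
= 0.0055.

0.0055


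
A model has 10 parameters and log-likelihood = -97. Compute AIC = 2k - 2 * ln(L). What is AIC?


AIC = 2k - 2*loglik = 2(10) - 2(-97).
= 20 + 194 = 214.

214


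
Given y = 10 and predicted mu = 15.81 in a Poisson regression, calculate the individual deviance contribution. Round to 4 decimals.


First: ln(10/15.81) = -0.458058.
Then: 10 * -0.458058 = -4.580580.
y - mu = 10 - 15.81 = -5.81.
D = 2(-4.580580 - -5.81) = 2.458840, which rounds to 2.4588.

2.4588


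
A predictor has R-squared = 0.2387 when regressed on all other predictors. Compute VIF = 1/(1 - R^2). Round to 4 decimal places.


Using VIF = 1/(1 - R^2_j):
1 - 0.2387 = 0.7613.
VIF = 1.3135.

1.3135


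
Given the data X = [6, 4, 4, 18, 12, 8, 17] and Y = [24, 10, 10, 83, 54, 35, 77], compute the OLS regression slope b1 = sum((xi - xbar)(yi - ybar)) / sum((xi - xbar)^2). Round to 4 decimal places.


First compute the means: xbar = 9.8571, ybar = 41.8571.
Then S_xx = sum((xi - xbar)^2) = 208.8571.
S_xy = sum((xi - xbar)(yi - ybar)) = 1066.8571.
b1 = S_xy / S_xx = 1066.8571 / 208.8571 = 5.1081.

5.1081


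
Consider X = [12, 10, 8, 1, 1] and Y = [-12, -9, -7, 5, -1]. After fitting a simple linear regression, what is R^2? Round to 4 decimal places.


Fit the OLS line: b0 = 3.2548, b1 = -1.2586.
SSres = 18.1673.
SStot = 184.8000.
R^2 = 1 - 18.1673/184.8000 = 0.9017.

0.9017


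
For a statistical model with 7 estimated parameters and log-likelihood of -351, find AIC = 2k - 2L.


AIC = 2*7 - 2*(-351).
= 14 + 702 = 716.

716


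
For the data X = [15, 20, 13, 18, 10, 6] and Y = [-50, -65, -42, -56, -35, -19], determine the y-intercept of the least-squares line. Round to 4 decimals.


First find the slope: b1 = -3.1425.
Means: xbar = 13.6667, ybar = -44.5000.
b0 = ybar - b1 * xbar = -44.5000 - -3.1425 * 13.6667 = -1.5525.

-1.5525


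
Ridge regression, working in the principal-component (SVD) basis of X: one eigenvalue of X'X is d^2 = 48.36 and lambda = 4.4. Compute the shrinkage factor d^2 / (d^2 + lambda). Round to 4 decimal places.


Compute the denominator: 48.36 + 4.4 = 52.7600.
Shrinkage factor = 48.36 / 52.7600 = 0.9166.

0.9166


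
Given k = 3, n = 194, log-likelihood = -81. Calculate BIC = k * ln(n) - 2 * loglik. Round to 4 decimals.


ln(194) = 5.267858.
k * ln(n) = 3 * 5.267858 = 15.803574.
-2L = 162.
BIC = 15.803574 + 162 = 177.803574, which rounds to 177.8036.

177.8036


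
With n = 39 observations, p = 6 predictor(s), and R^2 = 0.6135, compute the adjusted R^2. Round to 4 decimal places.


Using the formula:
(1 - 0.6135) = 0.3865.
Multiply by 38/32: 0.3865 * 38 = 14.6870, then 14.6870 / 32 = 0.4590.
Adj R^2 = 1 - 0.4590 = 0.5410.

0.5410


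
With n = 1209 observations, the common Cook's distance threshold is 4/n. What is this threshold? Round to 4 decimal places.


Using the rule of thumb:
Threshold = 4 / 1209 = 0.0033.

0.0033


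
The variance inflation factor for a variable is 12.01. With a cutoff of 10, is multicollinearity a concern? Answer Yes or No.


Check: VIF = 12.01 vs threshold = 10.
Since 12.01 >= 10, the answer is Yes.

Yes


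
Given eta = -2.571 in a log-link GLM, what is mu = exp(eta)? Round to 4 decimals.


Apply the inverse link:
mu = e^-2.571 = 0.0765.

0.0765


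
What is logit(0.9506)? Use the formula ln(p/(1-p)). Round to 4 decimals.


Compute the odds: 0.9506/0.0494 = 19.2429.
Take the natural log: ln(19.2429) = 2.9571.

2.9571


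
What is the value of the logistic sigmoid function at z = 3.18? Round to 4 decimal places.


First, exp(-3.1800) = 0.0416.
Then sigma(z) = 1/(1 + 0.0416) = 0.9601.

0.9601


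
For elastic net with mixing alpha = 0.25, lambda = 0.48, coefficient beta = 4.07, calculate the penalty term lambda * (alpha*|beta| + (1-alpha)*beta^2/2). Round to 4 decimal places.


Compute:
L1 = 0.25 * 4.07 = 1.0175.
L2 = 0.75 * 4.07^2 / 2 = 6.2118.
Penalty = 0.48 * (1.0175 + 6.2118) = 3.4701.

3.4701


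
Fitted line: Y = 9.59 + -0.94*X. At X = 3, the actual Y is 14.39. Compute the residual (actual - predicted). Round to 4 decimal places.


Predicted = 9.59 + -0.94 * 3 = 6.7700.
Residual = 14.39 - 6.7700 = 7.6200.

7.6200


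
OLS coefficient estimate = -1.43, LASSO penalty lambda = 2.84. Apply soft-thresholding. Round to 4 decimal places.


Absolute value: |-1.43| = 1.43.
Compare to lambda = 2.84.
Since |beta| <= lambda, the coefficient is set to 0.

0.0000


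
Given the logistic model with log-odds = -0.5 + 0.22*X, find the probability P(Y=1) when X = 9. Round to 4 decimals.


z = -0.5 + 0.22 * 9 = 1.4800.
Sigmoid: P = 1 / (1 + exp(-1.4800)) = 0.8146.

0.8146


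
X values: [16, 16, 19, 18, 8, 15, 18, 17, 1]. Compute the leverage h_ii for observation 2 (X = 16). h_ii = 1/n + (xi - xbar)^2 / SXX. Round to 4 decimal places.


Mean of X: xbar = 14.2222.
SXX = 279.5556.
For X = 16: h = 1/9 + (16 - 14.2222)^2/279.5556 = 0.1224.

0.1224


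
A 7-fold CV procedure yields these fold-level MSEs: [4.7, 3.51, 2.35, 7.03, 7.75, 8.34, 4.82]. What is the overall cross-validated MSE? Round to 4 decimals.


Add all fold MSEs: 38.5000.
Divide by k = 7: 38.5000/7 = 5.5000.

5.5000


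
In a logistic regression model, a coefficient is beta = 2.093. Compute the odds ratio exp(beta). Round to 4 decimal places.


The odds ratio is computed as:
OR = e^(2.093) = 8.1092.

8.1092


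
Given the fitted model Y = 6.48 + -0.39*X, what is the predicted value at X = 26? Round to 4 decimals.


Predicted value:
Y = 6.48 + (-0.39)(26) = 6.48 + -10.1400 = -3.6600.

-3.6600


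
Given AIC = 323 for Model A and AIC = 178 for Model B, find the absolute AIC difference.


Compute |323 - 178| = 145.
Model B has the smaller AIC.

145


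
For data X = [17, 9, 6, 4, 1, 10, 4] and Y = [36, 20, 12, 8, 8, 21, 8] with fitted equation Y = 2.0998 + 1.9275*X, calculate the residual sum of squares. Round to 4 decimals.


Predicted values from Y = 2.0998 + 1.9275*X.
Residuals: [1.1327, 0.5527, -1.6648, -1.8098, 3.9727, -0.3748, -1.8098].
SSres = 26.8336.

26.8336


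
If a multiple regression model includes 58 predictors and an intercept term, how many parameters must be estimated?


Including the intercept, the model has 58 predictor coefficients + 1 intercept.
Total = 59.

59


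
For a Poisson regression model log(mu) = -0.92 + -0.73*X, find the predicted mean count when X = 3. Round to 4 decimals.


Compute eta = -0.92 + -0.73 * 3 = -3.1100.
Apply inverse link: mu = e^-3.1100 = 0.0446.

0.0446


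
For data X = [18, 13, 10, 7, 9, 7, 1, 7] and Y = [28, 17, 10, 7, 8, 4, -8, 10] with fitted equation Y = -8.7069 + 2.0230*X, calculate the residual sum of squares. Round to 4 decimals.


For each point, residual = actual - predicted.
Residuals: [0.2929, -0.5921, -1.5231, 1.5459, -1.5001, -1.4541, -1.3161, 4.5459].
Sum of squared residuals = 31.9080.

31.9080


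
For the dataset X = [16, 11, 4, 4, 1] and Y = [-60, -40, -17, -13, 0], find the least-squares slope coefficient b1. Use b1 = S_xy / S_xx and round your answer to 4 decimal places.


First compute the means: xbar = 7.2000, ybar = -26.0000.
Then S_xx = sum((xi - xbar)^2) = 150.8000.
S_xy = sum((xi - xbar)(yi - ybar)) = -584.0000.
b1 = S_xy / S_xx = -584.0000 / 150.8000 = -3.8727.

-3.8727


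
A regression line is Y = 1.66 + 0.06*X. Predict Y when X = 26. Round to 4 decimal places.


Substitute X = 26 into the equation:
Y = 1.66 + 0.06 * 26 = 1.66 + 1.5600 = 3.2200.

3.2200


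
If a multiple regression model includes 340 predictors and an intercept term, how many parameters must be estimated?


Each predictor gets one coefficient, plus one intercept.
Total parameters = 340 + 1 = 341.

341


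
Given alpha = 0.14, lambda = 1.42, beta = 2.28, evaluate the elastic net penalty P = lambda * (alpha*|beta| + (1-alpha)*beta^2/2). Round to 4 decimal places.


Compute:
L1 = 0.14 * 2.28 = 0.3192.
L2 = 0.86 * 2.28^2 / 2 = 2.2353.
Penalty = 1.42 * (0.3192 + 2.2353) = 3.6274.

3.6274


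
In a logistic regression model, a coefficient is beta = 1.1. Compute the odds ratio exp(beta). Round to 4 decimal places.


exp(1.1) = 3.0042.
So the odds ratio is 3.0042.

3.0042


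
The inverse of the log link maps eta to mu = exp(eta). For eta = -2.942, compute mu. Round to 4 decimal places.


Apply the inverse link:
mu = e^-2.942 = 0.0528.

0.0528


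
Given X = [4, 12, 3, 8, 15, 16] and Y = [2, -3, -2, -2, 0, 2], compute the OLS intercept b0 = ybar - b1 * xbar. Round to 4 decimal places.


The slope is b1 = 0.0717.
Sample means are xbar = 9.6667 and ybar = -0.5000.
Intercept: b0 = -0.5000 - (0.0717)(9.6667) = -1.1935.

-1.1935


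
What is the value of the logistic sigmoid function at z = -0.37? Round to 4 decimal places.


First, exp(0.3700) = 1.4477.
Then sigma(z) = 1/(1 + 1.4477) = 0.4085.

0.4085


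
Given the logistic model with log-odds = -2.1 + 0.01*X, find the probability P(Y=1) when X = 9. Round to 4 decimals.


z = -2.1 + 0.01 * 9 = -2.0100.
Sigmoid: P = 1 / (1 + exp(2.0100)) = 0.1182.

0.1182


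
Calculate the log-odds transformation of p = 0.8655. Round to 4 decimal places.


1 - p = 0.1345.
p/(1-p) = 6.4349.
logit = ln(6.4349) = 1.8617.

1.8617


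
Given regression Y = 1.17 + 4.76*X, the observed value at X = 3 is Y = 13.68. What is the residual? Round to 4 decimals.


Fitted value at X = 3 is yhat = 1.17 + 4.76*3 = 15.4500.
Residual = 13.68 - 15.4500 = -1.7700.

-1.7700


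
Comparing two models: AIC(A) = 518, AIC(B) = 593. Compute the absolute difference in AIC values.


Compute |518 - 593| = 75.
Model A has the smaller AIC.

75


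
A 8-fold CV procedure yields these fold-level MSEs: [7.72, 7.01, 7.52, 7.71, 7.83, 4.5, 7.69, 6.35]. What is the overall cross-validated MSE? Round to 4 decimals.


Sum of fold MSEs = 56.3300.
Average = 56.3300 / 8 = 7.0413.

7.0413


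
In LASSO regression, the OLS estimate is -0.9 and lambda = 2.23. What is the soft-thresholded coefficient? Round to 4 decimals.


Absolute value: |-0.9| = 0.9.
Compare to lambda = 2.23.
Since |beta| <= lambda, the coefficient is set to 0.

0.0000


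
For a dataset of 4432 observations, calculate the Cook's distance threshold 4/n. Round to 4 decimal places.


Using the rule of thumb:
Threshold = 4 / 4432 = 0.0009.

0.0009


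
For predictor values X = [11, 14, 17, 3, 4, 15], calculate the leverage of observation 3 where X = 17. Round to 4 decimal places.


Mean of X: xbar = 10.6667.
SXX = 173.3333.
For X = 17: h = 1/6 + (17 - 10.6667)^2/173.3333 = 0.3981.

0.3981


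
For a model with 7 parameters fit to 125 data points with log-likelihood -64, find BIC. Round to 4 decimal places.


Compute k*ln(n) = 7*ln(125) = 7*4.828314 = 33.798198.
Then -2*loglik = 128.
BIC = 33.798198 + 128 = 161.798198, which rounds to 161.7982.

161.7982


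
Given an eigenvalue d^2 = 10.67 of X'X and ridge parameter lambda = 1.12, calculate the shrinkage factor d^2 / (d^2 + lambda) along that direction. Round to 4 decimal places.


Compute the denominator: 10.67 + 1.12 = 11.7900.
Shrinkage factor = 10.67 / 11.7900 = 0.9050.

0.9050


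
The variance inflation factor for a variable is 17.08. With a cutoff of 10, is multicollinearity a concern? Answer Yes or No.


Compare VIF = 17.08 to the threshold of 10.
17.08 >= 10, so the answer is Yes.

Yes


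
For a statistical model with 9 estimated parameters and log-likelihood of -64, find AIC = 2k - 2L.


Compute:
2k = 2*9 = 18.
-2*loglik = -2*(-64) = 128.
AIC = 18 + 128 = 146.

146


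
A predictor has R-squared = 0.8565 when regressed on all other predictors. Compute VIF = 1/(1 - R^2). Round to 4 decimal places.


Denominator: 1 - 0.8565 = 0.1435.
VIF = 1 / 0.1435 = 6.9686.

6.9686


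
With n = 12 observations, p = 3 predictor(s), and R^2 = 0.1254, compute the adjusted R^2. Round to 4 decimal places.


Using the formula:
(1 - 0.1254) = 0.8746.
Multiply by 11/8: 0.8746 * 11 = 9.6206, then 9.6206 / 8 = 1.2026.
Adj R^2 = 1 - 1.2026 = -0.2026.

-0.2026


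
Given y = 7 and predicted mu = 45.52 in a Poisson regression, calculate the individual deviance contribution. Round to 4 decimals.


Compute y*ln(y/mu) = 7*ln(7/45.52) = 7*-1.872242 = -13.105694.
y - mu = -38.52.
D = 2*(-13.105694 - (-38.52)) = 50.828612, which rounds to 50.8286.

50.8286


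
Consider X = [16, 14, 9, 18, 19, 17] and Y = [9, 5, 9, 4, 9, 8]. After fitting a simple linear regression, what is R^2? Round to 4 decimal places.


Fit the OLS line: b0 = 9.2265, b1 = -0.1221.
SSres = 24.3562.
SStot = 25.3333.
R^2 = 1 - 24.3562/25.3333 = 0.0386.

0.0386


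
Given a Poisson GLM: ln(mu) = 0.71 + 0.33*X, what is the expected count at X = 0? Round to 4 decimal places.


Compute eta = 0.71 + 0.33 * 0 = 0.7100.
Apply inverse link: mu = e^0.7100 = 2.0340.

2.0340


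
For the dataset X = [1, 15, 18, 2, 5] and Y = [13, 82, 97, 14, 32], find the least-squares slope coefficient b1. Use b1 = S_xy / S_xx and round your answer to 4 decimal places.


The sample means are xbar = 8.2000 and ybar = 47.6000.
Compute S_xx = 242.8000 and S_xy = 1225.4000.
Slope b1 = S_xy / S_xx = 1225.4000 / 242.8000 = 5.0470.

5.0470


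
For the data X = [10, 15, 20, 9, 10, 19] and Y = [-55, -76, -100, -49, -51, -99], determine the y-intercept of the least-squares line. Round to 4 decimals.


The slope is b1 = -4.8275.
Sample means are xbar = 13.8333 and ybar = -71.6667.
Intercept: b0 = -71.6667 - (-4.8275)(13.8333) = -4.8864.

-4.8864


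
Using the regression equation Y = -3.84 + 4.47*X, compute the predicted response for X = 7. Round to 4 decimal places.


Predicted value:
Y = -3.84 + (4.47)(7) = -3.84 + 31.2900 = 27.4500.

27.4500


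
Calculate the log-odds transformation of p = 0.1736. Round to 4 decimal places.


1 - p = 0.8264.
p/(1-p) = 0.2101.
logit = ln(0.2101) = -1.5603.

-1.5603


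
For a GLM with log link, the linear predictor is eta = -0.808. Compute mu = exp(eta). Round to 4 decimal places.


mu = exp(eta) = exp(-0.808).
= 0.4457.

0.4457


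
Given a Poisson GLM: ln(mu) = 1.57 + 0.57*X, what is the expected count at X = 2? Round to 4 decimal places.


Linear predictor: eta = 1.57 + (0.57)(2) = 2.7100.
Expected count: mu = exp(2.7100) = 15.0293.

15.0293


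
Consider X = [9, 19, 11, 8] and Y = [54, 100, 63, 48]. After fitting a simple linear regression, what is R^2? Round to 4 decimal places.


After computing the OLS fit (b0=11.3512, b1=4.6722):
SSres = 0.9699, SStot = 1632.7500.
R^2 = 1 - 0.9699/1632.7500 = 0.9994.

0.9994


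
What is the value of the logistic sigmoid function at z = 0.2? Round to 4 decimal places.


Compute exp(-0.2000) = 0.8187.
Sigmoid = 1 / (1 + 0.8187) = 1 / 1.8187 = 0.5498.

0.5498


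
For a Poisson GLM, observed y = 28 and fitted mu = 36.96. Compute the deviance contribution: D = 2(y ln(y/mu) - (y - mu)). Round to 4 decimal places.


y/mu = 28/36.96 = 0.757576 (approx.), and ln(28/36.96) = -0.277632.
y * ln(y/mu) = 28 * -0.277632 = -7.773696.
y - mu = -8.96.
D = 2 * (-7.773696 - -8.96) = 2.372608, which rounds to 2.3726.

2.3726


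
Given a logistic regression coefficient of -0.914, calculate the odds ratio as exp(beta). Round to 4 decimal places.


The odds ratio is computed as:
OR = e^(-0.914) = 0.4009.

0.4009


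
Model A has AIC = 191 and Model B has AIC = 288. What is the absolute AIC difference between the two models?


Compute |191 - 288| = 97.
Model A has the smaller AIC.

97


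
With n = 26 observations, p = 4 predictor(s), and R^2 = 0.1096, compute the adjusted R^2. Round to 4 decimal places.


Adjusted R^2 = 1 - (1 - R^2) * (n-1)/(n-p-1).
(1 - R^2) = 0.8904.
(n-1)/(n-p-1) = 25/21.
(1 - R^2) * (n-1) = 0.8904 * 25 = 22.2600.
Divide by (n-p-1): 22.2600 / 21 = 1.0600.
Adj R^2 = 1 - 1.0600 = -0.0600.

-0.0600


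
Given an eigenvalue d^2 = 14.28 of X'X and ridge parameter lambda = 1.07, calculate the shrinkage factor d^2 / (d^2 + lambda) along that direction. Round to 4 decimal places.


Compute the denominator: 14.28 + 1.07 = 15.3500.
Shrinkage factor = 14.28 / 15.3500 = 0.9303.

0.9303


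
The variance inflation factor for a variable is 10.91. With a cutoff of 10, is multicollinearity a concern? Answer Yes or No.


The threshold is 10.
VIF = 10.91 is >= 10.
Multicollinearity indication: Yes.

Yes


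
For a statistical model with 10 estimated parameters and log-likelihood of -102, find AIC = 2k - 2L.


Compute:
2k = 2*10 = 20.
-2*loglik = -2*(-102) = 204.
AIC = 20 + 204 = 224.

224


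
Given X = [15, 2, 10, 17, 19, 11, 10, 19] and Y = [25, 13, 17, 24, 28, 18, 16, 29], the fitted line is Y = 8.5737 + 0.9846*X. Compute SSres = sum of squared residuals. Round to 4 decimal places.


Compute predicted values, then residuals = yi - yhat_i.
Residuals: [1.6573, 2.4571, -1.4197, -1.3119, 0.7189, -1.4043, -2.4197, 1.7189].
SSres = sum(residual^2) = 23.8191.

23.8191


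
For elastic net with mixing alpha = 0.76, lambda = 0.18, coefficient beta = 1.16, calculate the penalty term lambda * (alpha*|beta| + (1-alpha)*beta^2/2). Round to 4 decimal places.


L1 component = 0.76 * |1.16| = 0.8816.
L2 component = 0.24 * 1.16^2 / 2 = 0.1615.
Penalty = 0.18 * (0.8816 + 0.1615) = 0.18 * 1.0431 = 0.1878.

0.1878


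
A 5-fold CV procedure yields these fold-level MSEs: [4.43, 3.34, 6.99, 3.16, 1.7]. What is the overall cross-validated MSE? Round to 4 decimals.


Add all fold MSEs: 19.6200.
Divide by k = 5: 19.6200/5 = 3.9240.

3.9240


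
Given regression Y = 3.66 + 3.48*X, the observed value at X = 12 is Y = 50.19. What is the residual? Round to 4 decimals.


Fitted value at X = 12 is yhat = 3.66 + 3.48*12 = 45.4200.
Residual = 50.19 - 45.4200 = 4.7700.

4.7700


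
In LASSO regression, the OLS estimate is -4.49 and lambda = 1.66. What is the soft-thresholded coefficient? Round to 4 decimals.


Absolute value: |-4.49| = 4.49.
Compare to lambda = 1.66.
Since |beta| > lambda, coefficient = sign(beta)*(|beta| - lambda) = -2.8300.

-2.8300


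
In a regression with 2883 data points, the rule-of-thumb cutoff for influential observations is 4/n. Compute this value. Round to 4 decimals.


Using the rule of thumb:
Threshold = 4 / 2883 = 0.0014.

0.0014


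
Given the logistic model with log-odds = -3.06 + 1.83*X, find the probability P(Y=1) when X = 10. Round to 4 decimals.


z = -3.06 + 1.83 * 10 = 15.2400.
Sigmoid: P = 1 / (1 + exp(-15.2400)) = 1.0000.

1.0000


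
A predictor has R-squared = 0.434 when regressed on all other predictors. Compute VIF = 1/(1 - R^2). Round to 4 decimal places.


Denominator: 1 - 0.434 = 0.566.
VIF = 1 / 0.566 = 1.7668.

1.7668


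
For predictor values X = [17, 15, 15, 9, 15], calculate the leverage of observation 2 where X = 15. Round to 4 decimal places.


Mean of X: xbar = 14.2000.
SXX = 36.8000.
For X = 15: h = 1/5 + (15 - 14.2000)^2/36.8000 = 0.2174.

0.2174


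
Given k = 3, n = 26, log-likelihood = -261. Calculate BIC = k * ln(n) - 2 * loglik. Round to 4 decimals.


ln(26) = 3.258097.
k * ln(n) = 3 * 3.258097 = 9.774291.
-2L = 522.
BIC = 9.774291 + 522 = 531.774291, which rounds to 531.7743.

531.7743


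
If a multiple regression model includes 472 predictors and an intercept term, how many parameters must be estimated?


Total coefficients = number of predictors + 1 (for the intercept).
= 472 + 1 = 473.

473


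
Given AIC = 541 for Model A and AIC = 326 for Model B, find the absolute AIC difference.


Compute |541 - 326| = 215.
Model B has the smaller AIC.

215


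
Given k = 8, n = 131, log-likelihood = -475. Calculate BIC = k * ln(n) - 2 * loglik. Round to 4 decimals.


k * ln(n) = 8 * ln(131) = 8 * 4.875197 = 39.001576.
-2 * loglik = -2 * (-475) = 950.
BIC = 39.001576 + 950 = 989.001576, which rounds to 989.0016.

989.0016


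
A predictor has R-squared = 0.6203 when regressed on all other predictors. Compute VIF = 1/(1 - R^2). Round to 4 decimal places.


Denominator: 1 - 0.6203 = 0.3797.
VIF = 1 / 0.3797 = 2.6337.

2.6337


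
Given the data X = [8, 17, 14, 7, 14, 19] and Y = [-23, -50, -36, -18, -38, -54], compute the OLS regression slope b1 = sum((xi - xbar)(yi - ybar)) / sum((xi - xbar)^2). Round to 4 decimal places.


The sample means are xbar = 13.1667 and ybar = -36.5000.
Compute S_xx = 114.8333 and S_xy = -338.5000.
Slope b1 = S_xy / S_xx = -338.5000 / 114.8333 = -2.9478.

-2.9478


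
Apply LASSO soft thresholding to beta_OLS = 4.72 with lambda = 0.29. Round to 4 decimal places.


Absolute value: |4.72| = 4.72.
Compare to lambda = 0.29.
Since |beta| > lambda, coefficient = sign(beta)*(|beta| - lambda) = 4.4300.

4.4300


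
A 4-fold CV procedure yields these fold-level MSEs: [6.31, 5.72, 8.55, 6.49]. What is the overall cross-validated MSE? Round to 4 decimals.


Add all fold MSEs: 27.0700.
Divide by k = 4: 27.0700/4 = 6.7675.

6.7675


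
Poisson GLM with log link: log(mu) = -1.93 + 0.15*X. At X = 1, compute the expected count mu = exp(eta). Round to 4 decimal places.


Linear predictor: eta = -1.93 + (0.15)(1) = -1.7800.
Expected count: mu = exp(-1.7800) = 0.1686.

0.1686


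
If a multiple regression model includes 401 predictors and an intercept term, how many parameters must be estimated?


Including the intercept, the model has 401 predictor coefficients + 1 intercept.
Total = 402.

402


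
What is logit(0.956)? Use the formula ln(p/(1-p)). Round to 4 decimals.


1 - p = 0.044.
p/(1-p) = 21.7273.
logit = ln(21.7273) = 3.0786.

3.0786


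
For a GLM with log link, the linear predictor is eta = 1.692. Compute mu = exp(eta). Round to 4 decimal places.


The inverse log link gives:
mu = exp(1.692) = 5.4303.

5.4303


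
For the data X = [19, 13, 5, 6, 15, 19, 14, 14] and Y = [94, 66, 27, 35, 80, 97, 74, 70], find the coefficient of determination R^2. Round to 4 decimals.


The fitted line is Y = 4.5363 + 4.8258*X.
SSres = 29.7079, SStot = 4474.8750.
R^2 = 1 - SSres/SStot = 0.9934.

0.9934


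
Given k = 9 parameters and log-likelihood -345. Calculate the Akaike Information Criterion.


Compute:
2k = 2*9 = 18.
-2*loglik = -2*(-345) = 690.
AIC = 18 + 690 = 708.

708


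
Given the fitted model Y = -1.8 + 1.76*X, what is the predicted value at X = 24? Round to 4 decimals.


Plug X = 24 into Y = -1.8 + 1.76*X:
Y = -1.8 + 42.2400 = 40.4400.

40.4400


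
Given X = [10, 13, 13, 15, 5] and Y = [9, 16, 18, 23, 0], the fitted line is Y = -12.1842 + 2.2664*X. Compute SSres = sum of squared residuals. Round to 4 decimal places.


Compute predicted values, then residuals = yi - yhat_i.
Residuals: [-1.4798, -1.2790, 0.7210, 1.1882, 0.8522].
SSres = sum(residual^2) = 6.4836.

6.4836


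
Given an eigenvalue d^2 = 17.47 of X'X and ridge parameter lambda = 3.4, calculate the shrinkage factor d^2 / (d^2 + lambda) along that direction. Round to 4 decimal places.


d^2 + lambda = 17.47 + 3.4 = 20.8700.
Shrinkage factor = 17.47/20.8700 = 0.8371.

0.8371


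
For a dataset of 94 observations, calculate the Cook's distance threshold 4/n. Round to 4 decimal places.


Using the rule of thumb:
Threshold = 4 / 94 = 0.0426.

0.0426


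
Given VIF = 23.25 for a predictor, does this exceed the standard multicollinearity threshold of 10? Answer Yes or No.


Compare VIF = 23.25 to the threshold of 10.
23.25 >= 10, so the answer is Yes.

Yes


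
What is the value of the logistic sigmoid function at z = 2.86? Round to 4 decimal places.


exp(-2.8600) = 0.0573.
1 + exp(-z) = 1.0573.
sigmoid = 1/1.0573 = 0.9458.

0.9458


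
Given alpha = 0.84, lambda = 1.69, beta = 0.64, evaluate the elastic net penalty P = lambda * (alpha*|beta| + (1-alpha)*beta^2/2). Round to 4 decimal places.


alpha * |beta| = 0.84 * 0.64 = 0.5376.
(1-alpha) * beta^2/2 = 0.16 * 0.4096/2 = 0.0328.
Total = 1.69 * (0.5376 + 0.0328) = 0.9639.

0.9639


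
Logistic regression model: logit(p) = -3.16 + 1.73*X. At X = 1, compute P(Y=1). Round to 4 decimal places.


z = -3.16 + 1.73 * 1 = -1.4300.
Sigmoid: P = 1 / (1 + exp(1.4300)) = 0.1931.

0.1931


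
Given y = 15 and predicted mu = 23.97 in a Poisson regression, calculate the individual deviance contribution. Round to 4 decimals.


y/mu = 15/23.97 = 0.625782 (approx.), and ln(15/23.97) = -0.468753.
y * ln(y/mu) = 15 * -0.468753 = -7.031295.
y - mu = -8.97.
D = 2 * (-7.031295 - -8.97) = 3.877410, which rounds to 3.8774.

3.8774


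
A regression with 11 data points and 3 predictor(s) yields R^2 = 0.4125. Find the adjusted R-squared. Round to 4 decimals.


Adjusted R^2 = 1 - (1 - R^2) * (n-1)/(n-p-1).
(1 - R^2) = 0.5875.
(n-1)/(n-p-1) = 10/7.
(1 - R^2) * (n-1) = 0.5875 * 10 = 5.8750.
Divide by (n-p-1): 5.8750 / 7 = 0.8393.
Adj R^2 = 1 - 0.8393 = 0.1607.

0.1607


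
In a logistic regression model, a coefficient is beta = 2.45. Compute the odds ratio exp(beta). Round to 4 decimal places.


Odds ratio = exp(beta) = exp(2.45).
= 11.5883.

11.5883


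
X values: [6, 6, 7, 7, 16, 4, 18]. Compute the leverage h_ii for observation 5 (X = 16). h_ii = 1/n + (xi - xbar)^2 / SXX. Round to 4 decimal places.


Compute xbar = 9.1429 with n = 7 observations.
SXX = 180.8571.
Leverage = 1/7 + (16 - 9.1429)^2/180.8571 = 0.4028.

0.4028


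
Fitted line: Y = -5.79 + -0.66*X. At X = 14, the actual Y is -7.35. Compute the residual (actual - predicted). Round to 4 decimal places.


Fitted value at X = 14 is yhat = -5.79 + -0.66*14 = -15.0300.
Residual = -7.35 - -15.0300 = 7.6800.

7.6800


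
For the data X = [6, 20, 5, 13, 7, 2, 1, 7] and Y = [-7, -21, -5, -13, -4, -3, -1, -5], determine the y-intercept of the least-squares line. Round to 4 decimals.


First find the slope: b1 = -1.0308.
Means: xbar = 7.6250, ybar = -7.3750.
b0 = ybar - b1 * xbar = -7.3750 - -1.0308 * 7.6250 = 0.4848.

0.4848


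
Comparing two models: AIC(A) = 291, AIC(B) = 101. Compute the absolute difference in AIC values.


|AIC_A - AIC_B| = |291 - 101| = 190.
Model B is preferred (lower AIC).

190


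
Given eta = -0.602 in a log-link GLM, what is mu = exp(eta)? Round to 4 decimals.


The inverse log link gives:
mu = exp(-0.602) = 0.5477.

0.5477


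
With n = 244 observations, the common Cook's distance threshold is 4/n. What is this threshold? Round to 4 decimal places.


Cook's distance cutoff = 4/n = 4/244.
= 0.0164.

0.0164


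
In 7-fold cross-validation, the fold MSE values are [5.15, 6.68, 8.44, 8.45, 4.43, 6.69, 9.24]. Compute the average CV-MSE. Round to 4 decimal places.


Sum of fold MSEs = 49.0800.
Average = 49.0800 / 7 = 7.0114.

7.0114


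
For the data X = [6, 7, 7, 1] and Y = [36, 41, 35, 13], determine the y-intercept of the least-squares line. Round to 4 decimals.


First find the slope: b1 = 4.2323.
Means: xbar = 5.2500, ybar = 31.2500.
b0 = ybar - b1 * xbar = 31.2500 - 4.2323 * 5.2500 = 9.0303.

9.0303


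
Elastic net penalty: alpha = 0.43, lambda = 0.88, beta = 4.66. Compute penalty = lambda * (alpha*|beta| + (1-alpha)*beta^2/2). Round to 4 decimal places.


L1 component = 0.43 * |4.66| = 2.0038.
L2 component = 0.57 * 4.66^2 / 2 = 6.1889.
Penalty = 0.88 * (2.0038 + 6.1889) = 0.88 * 8.1927 = 7.2096.

7.2096


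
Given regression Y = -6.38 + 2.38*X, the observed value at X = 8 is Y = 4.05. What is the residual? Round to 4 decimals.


Predicted = -6.38 + 2.38 * 8 = 12.6600.
Residual = 4.05 - 12.6600 = -8.6100.

-8.6100


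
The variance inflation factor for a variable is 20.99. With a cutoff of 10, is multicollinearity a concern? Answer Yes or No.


The threshold is 10.
VIF = 20.99 is >= 10.
Multicollinearity indication: Yes.

Yes


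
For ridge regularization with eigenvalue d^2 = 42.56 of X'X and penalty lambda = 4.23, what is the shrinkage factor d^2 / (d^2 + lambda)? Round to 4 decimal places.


Denominator = d^2 + lambda = 42.56 + 4.23 = 46.7900.
Shrinkage = 42.56 / 46.7900 = 0.9096.

0.9096


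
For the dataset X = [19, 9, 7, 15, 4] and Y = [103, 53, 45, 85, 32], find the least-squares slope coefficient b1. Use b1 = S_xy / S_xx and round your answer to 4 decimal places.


The sample means are xbar = 10.8000 and ybar = 63.6000.
Compute S_xx = 148.8000 and S_xy = 717.6000.
Slope b1 = S_xy / S_xx = 717.6000 / 148.8000 = 4.8226.

4.8226


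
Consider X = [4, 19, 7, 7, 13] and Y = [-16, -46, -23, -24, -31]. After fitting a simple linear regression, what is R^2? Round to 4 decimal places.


After computing the OLS fit (b0=-9.2500, b1=-1.8750):
SSres = 11.7500, SStot = 518.0000.
R^2 = 1 - 11.7500/518.0000 = 0.9773.

0.9773


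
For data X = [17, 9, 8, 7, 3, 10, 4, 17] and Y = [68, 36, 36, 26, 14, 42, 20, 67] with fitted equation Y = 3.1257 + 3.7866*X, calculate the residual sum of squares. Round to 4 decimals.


Predicted values from Y = 3.1257 + 3.7866*X.
Residuals: [0.5021, -1.2051, 2.5815, -3.6319, -0.4855, 1.0083, 1.7279, -0.4979].
SSres = 26.0451.

26.0451


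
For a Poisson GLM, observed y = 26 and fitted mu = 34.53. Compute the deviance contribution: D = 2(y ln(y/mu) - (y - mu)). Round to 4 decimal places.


y/mu = 26/34.53 = 0.752968 (approx.), and ln(26/34.53) = -0.283732.
y * ln(y/mu) = 26 * -0.283732 = -7.377032.
y - mu = -8.53.
D = 2 * (-7.377032 - -8.53) = 2.305936, which rounds to 2.3059.

2.3059


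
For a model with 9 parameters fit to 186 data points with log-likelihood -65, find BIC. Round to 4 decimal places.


k * ln(n) = 9 * ln(186) = 9 * 5.225747 = 47.031723.
-2 * loglik = -2 * (-65) = 130.
BIC = 47.031723 + 130 = 177.031723, which rounds to 177.0317.

177.0317


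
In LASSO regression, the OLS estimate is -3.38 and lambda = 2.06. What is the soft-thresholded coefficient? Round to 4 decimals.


Check: |-3.38| = 3.38 vs lambda = 2.06.
Since |beta| > lambda, coefficient = sign(beta)*(|beta| - lambda) = -1.3200.
Soft-thresholded coefficient = -1.3200.

-1.3200


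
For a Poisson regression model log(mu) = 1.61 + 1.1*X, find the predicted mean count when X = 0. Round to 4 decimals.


Compute eta = 1.61 + 1.1 * 0 = 1.6100.
Apply inverse link: mu = e^1.6100 = 5.0028.

5.0028


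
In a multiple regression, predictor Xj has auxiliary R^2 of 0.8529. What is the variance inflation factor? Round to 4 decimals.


Using VIF = 1/(1 - R^2_j):
1 - 0.8529 = 0.1471.
VIF = 6.7981.

6.7981


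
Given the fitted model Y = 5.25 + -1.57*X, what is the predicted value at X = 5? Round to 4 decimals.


Predicted value:
Y = 5.25 + (-1.57)(5) = 5.25 + -7.8500 = -2.6000.

-2.6000


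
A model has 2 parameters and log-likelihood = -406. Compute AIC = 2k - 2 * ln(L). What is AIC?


AIC = 2*2 - 2*(-406).
= 4 + 812 = 816.

816


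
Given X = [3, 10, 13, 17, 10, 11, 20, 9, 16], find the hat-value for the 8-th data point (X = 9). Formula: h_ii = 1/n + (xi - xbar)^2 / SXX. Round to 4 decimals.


Compute xbar = 12.1111 with n = 9 observations.
SXX = 204.8889.
Leverage = 1/9 + (9 - 12.1111)^2/204.8889 = 0.1584.

0.1584


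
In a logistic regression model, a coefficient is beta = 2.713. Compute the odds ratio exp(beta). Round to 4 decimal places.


exp(2.713) = 15.0744.
So the odds ratio is 15.0744.

15.0744


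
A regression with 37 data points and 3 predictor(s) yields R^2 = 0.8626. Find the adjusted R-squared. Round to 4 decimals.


Using the formula:
(1 - 0.8626) = 0.1374.
Multiply by 36/33: 0.1374 * 36 = 4.9464, then 4.9464 / 33 = 0.1499.
Adj R^2 = 1 - 0.1499 = 0.8501.

0.8501


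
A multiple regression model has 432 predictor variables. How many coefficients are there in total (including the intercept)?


Each predictor gets one coefficient, plus one intercept.
Total parameters = 432 + 1 = 433.

433


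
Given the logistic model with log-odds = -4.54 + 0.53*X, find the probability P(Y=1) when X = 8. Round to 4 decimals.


z = -4.54 + 0.53 * 8 = -0.3000.
Sigmoid: P = 1 / (1 + exp(0.3000)) = 0.4256.

0.4256


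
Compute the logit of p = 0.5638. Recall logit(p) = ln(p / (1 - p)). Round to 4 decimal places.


The odds are p/(1-p) = 0.5638 / 0.4362 = 1.2925.
logit(p) = ln(1.2925) = 0.2566.

0.2566


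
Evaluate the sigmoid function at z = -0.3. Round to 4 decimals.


exp(0.3000) = 1.3499.
1 + exp(-z) = 2.3499.
sigmoid = 1/2.3499 = 0.4256.

0.4256


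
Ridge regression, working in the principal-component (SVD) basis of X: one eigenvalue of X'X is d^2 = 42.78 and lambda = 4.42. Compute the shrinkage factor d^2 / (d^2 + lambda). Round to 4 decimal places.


Compute the denominator: 42.78 + 4.42 = 47.2000.
Shrinkage factor = 42.78 / 47.2000 = 0.9064.

0.9064


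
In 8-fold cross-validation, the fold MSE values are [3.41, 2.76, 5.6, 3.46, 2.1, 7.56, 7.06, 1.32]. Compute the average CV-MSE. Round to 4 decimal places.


Total MSE across folds = 33.2700.
CV-MSE = 33.2700/8 = 4.1588.

4.1588


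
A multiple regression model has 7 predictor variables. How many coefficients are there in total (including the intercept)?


Including the intercept, the model has 7 predictor coefficients + 1 intercept.
Total = 8.

8


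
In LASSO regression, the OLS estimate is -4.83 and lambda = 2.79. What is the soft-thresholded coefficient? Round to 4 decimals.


Check: |-4.83| = 4.83 vs lambda = 2.79.
Since |beta| > lambda, coefficient = sign(beta)*(|beta| - lambda) = -2.0400.
Soft-thresholded coefficient = -2.0400.

-2.0400


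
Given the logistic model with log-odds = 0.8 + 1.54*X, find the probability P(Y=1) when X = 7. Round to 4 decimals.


Linear predictor: z = 0.8 + 1.54 * 7 = 11.5800.
P = 1/(1 + exp(-11.5800)) = 1/(1 + 0.0000) = 1.0000.

1.0000


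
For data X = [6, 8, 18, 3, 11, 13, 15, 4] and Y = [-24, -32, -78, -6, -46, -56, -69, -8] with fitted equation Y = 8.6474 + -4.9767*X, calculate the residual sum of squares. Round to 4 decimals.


For each point, residual = actual - predicted.
Residuals: [-2.7872, -0.8338, 2.9332, 0.2827, 0.0963, 0.0497, -2.9969, 3.2594].
Sum of squared residuals = 36.7641.

36.7641


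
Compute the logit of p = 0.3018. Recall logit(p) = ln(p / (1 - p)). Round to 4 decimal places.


The odds are p/(1-p) = 0.3018 / 0.6982 = 0.4323.
logit(p) = ln(0.4323) = -0.8387.

-0.8387


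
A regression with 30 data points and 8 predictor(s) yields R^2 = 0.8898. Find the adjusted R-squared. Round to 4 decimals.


Adjusted R^2 = 1 - (1 - R^2) * (n-1)/(n-p-1).
(1 - R^2) = 0.1102.
(n-1)/(n-p-1) = 29/21.
(1 - R^2) * (n-1) = 0.1102 * 29 = 3.1958.
Divide by (n-p-1): 3.1958 / 21 = 0.1522.
Adj R^2 = 1 - 0.1522 = 0.8478.

0.8478


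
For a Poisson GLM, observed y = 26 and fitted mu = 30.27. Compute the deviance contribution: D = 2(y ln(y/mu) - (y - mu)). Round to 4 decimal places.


y/mu = 26/30.27 = 0.858936 (approx.), and ln(26/30.27) = -0.152061.
y * ln(y/mu) = 26 * -0.152061 = -3.953586.
y - mu = -4.27.
D = 2 * (-3.953586 - -4.27) = 0.632828, which rounds to 0.6328.

0.6328


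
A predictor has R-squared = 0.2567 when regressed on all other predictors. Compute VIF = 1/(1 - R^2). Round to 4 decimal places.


Using VIF = 1/(1 - R^2_j):
1 - 0.2567 = 0.7433.
VIF = 1.3454.

1.3454


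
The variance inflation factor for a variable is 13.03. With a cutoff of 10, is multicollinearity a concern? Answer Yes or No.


Check: VIF = 13.03 vs threshold = 10.
Since 13.03 >= 10, the answer is Yes.

Yes


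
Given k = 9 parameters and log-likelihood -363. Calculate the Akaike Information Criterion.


AIC = 2*9 - 2*(-363).
= 18 + 726 = 744.

744
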